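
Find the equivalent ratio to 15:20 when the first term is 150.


Original ratio: 15:20
First term target: 150
Scale factor = 150 / 15 = 10
Multiply second term: 20 * 10 = 200
Equivalent ratio = 150:200

150:200


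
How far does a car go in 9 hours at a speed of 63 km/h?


Using distance = speed * time
Speed = 63 km/h
Time = 9 hours
Distance = 63 * 9
= 567 km

567


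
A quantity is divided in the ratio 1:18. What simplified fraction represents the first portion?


Total parts = 1 + 18 = 19
First part fraction = 1/19
Simplify: 1/19 = 1/19

1/19


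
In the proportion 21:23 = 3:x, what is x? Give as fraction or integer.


Setting up: 21/23 = 3/x
Cross multiply: 21 * x = 23 * 3
21x = 69
x = 69/21
x = 23/7

23/7


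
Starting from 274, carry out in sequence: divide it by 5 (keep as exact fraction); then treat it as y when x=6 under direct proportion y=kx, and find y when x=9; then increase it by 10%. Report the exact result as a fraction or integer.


Start with 274.
Step 1: Divide by 5: 274 / 5 = 274/5
Step 2: Direct prop: k = (274/5)/6; new y = k*9 = 274/5*9/6 = 411/5
Step 3: Increase by 10%: 411/5 * 110/100 = 4521/50
Final result = 4521/50

4521/50


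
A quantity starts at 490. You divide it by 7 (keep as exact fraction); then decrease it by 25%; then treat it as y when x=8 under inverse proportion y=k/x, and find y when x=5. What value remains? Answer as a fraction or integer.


Start with 490.
Step 1: Divide by 7: 490 / 7 = 70
Step 2: Decrease by 25%: 70 * 75/100 = 105/2
Step 3: Inverse prop: k = (105/2)*8; new y = k/5 = 105/2*8/5 = 84
Final result = 84

84


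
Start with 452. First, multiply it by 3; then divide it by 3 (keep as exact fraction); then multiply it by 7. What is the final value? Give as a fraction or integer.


Start with 452.
Step 1: Multiply by 3: 452 * 3 = 1356
Step 2: Divide by 3: 1356 / 3 = 452
Step 3: Multiply by 7: 452 * 7 = 3164
Final result = 3164

3164


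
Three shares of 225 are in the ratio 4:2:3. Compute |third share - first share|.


Total parts = 4 + 2 + 3 = 9
Value per part = 225 / 9 = 25
Shares: 4*25=100, 2*25=50, 3*25=75
Third share = 75, first share = 100
Difference = |75 - 100| = 25

25


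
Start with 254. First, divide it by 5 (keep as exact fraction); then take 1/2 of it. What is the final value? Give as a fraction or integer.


Start with 254.
Step 1: Divide by 5: 254 / 5 = 254/5
Step 2: Take 1/2: 254/5 * 1/2 = 127/5
Final result = 127/5

127/5


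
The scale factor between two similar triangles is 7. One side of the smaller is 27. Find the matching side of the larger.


Similar triangles have proportional sides
Scale factor = 7
Smaller side = 27
Corresponding larger side = 27 * 7
= 189

189


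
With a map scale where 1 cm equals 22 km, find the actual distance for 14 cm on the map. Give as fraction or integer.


Map scale: 1 cm = 22 km
Measured distance on map = 14 cm
Set up proportion: 14 * 22 / 1
= 308 / 1
= 308 km

308


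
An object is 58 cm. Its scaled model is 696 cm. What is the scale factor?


Original length = 58 cm
Scaled length = 696 cm
Scale factor = 696 / 58
= 12

12


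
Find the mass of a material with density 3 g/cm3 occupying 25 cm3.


Using mass = density * volume
Density = 3 g/cm3
Volume = 25 cm3
Mass = 3 * 25
= 75 g

75


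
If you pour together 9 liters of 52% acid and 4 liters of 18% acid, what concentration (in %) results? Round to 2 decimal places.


Solute in mixture 1 = 52% of 9 L = 9*52/100 = 117/25 L
Solute in mixture 2 = 18% of 4 L = 4*18/100 = 18/25 L
Total solute = 117/25 + 18/25 = 27/5 L
Total volume = 9 + 4 = 13 L
Final concentration = 27/5/13 * 100 = 41.54%

41.54


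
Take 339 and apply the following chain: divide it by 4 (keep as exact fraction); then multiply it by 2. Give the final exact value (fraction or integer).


Start with 339.
Step 1: Divide by 4: 339 / 4 = 339/4
Step 2: Multiply by 2: 339/4 * 2 = 339/2
Final result = 339/2

339/2


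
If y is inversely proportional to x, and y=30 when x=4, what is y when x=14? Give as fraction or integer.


Inverse proportion: y = k/x
Find k: k = 4 * 30 = 120
Compute y at x=14: y = 120/14
y = 60/7

60/7


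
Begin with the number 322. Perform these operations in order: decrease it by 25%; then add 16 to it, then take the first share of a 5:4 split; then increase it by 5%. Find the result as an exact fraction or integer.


Start with 322.
Step 1: Decrease by 25%: 322 * 75/100 = 483/2
Step 2: Add 16: 483/2+16=515/2; split 5:4 first = 515/2*5/9 = 2575/18
Step 3: Increase by 5%: 2575/18 * 105/100 = 3605/24
Final result = 3605/24

3605/24


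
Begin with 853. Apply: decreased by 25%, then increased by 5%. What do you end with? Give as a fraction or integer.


Start: 853
Step 1: decrease by 25% => multiply by 75/100
  853 * 75/100 = 2559/4
Step 2: increase by 5% => multiply by 105/100
  2559/4 * 105/100 = 53739/80
Final value = 53739/80

53739/80


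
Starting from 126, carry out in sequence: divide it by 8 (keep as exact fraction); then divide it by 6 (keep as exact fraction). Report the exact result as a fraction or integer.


Start with 126.
Step 1: Divide by 8: 126 / 8 = 63/4
Step 2: Divide by 6: 63/4 / 6 = 21/8
Final result = 21/8

21/8


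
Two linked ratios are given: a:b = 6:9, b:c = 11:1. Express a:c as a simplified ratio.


Given a:b = 6:9 and b:c = 11:1
Make b consistent. Multiply first ratio by 11: a:b = 66:99
Multiply second ratio by 9: b:c = 99:9
Now b = 99 in both, so a:b:c = 66:99:9
Therefore a:c = 66:9
Simplify by GCD: a:c = 22:3

22:3


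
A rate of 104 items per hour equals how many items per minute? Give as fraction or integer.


Converting from per hour to per minute
Rate = 104 items per hour
Divide by 60: 104/60
= 26/15 items per minute

26/15


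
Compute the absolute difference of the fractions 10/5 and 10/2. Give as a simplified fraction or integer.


Simplify: 10/5 = 2 and 10/2 = 5
Find common denominator: LCD = 1
Convert: 2/1 and 5/1
Difference = |2 - 5|/1 = 3/1
Simplified = 3

3


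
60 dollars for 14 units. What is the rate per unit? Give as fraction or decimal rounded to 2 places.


Total dollars = 60
Number of units = 14
Unit rate = 60 / 14
= 4.29 dollars per unit

4.29


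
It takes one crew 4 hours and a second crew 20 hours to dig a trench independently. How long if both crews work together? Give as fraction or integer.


Rate of A = 1/4 job per hour
Rate of B = 1/20 job per hour
Combined rate = 1/4 + 1/20
Find common denominator: (20 + 4)/(4*20) = 24/80
Combined rate = 3/10 job per hour
Time together = 1 / (3/10) = 10/3 hours

10/3


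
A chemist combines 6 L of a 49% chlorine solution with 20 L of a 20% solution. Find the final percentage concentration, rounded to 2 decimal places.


Solute in mixture 1 = 49% of 6 L = 6*49/100 = 147/50 L
Solute in mixture 2 = 20% of 20 L = 20*20/100 = 4 L
Total solute = 147/50 + 4 = 347/50 L
Total volume = 6 + 20 = 26 L
Final concentration = 347/50/26 * 100 = 26.69%

26.69


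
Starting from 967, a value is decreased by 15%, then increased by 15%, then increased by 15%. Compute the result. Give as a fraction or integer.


Start: 967
Step 1: decrease by 15% => multiply by 85/100
  967 * 85/100 = 16439/20
Step 2: increase by 15% => multiply by 115/100
  16439/20 * 115/100 = 378097/400
Step 3: increase by 15% => multiply by 115/100
  378097/400 * 115/100 = 8696231/8000
Final value = 8696231/8000

8696231/8000


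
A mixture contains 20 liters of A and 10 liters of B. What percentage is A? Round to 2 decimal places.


Volume of A = 20 L
Volume of B = 10 L
Total volume = 20 + 10 = 30 L
Percentage of A = (20/30) * 100
= 66.67%

66.67


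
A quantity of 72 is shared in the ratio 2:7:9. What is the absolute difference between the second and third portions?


Total parts = 2 + 7 + 9 = 18
Value per part = 72 / 18 = 4
Shares: 2*4=8, 7*4=28, 9*4=36
Second share = 28, third share = 36
Difference = |28 - 36| = 8

8


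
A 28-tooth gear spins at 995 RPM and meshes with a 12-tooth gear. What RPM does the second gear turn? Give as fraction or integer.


Gear ratio: teeth_A * RPM_A = teeth_B * RPM_B
28 * 995 = 12 * RPM_B
27860 = 12 * RPM_B
RPM_B = 27860 / 12
RPM_B = 6965/3

6965/3


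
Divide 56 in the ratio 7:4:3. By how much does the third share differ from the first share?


Total parts = 7 + 4 + 3 = 14
Value per part = 56 / 14 = 4
Shares: 7*4=28, 4*4=16, 3*4=12
Third share = 12, first share = 28
Difference = |12 - 28| = 16

16


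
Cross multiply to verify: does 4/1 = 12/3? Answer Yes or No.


Cross multiply to check 4/1 = 12/3
Left cross product: 4 * 3 = 12
Right cross product: 1 * 12 = 12
12 = 12
Equal, so proportions match => Yes

Yes


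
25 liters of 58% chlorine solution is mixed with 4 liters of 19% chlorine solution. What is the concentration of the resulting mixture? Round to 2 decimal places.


Solute in mixture 1 = 58% of 25 L = 25*58/100 = 29/2 L
Solute in mixture 2 = 19% of 4 L = 4*19/100 = 19/25 L
Total solute = 29/2 + 19/25 = 763/50 L
Total volume = 25 + 4 = 29 L
Final concentration = 763/50/29 * 100 = 52.62%

52.62


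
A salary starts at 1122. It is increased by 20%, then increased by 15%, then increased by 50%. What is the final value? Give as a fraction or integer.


Start: 1122
Step 1: increase by 20% => multiply by 120/100
  1122 * 120/100 = 6732/5
Step 2: increase by 15% => multiply by 115/100
  6732/5 * 115/100 = 38709/25
Step 3: increase by 50% => multiply by 150/100
  38709/25 * 150/100 = 116127/50
Final value = 116127/50

116127/50


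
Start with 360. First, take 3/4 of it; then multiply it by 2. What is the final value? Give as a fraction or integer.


Start with 360.
Step 1: Take 3/4: 360 * 3/4 = 270
Step 2: Multiply by 2: 270 * 2 = 540
Final result = 540

540


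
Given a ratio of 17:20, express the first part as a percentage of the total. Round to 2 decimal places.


Total parts = 17 + 20 = 37
First part fraction = 17/37
Percentage = (17/37) * 100
= 0.459459 * 100
= 45.95%

45.95


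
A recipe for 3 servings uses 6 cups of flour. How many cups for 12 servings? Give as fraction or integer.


Original: 6 cups for 3 servings
Target servings = 12
Scaling factor = 12/3
New amount = 6 * 12/3
= 72/3
= 24 cups

24


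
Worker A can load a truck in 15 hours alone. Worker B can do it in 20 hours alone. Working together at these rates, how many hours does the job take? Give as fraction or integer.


Rate of A = 1/15 job per hour
Rate of B = 1/20 job per hour
Combined rate = 1/15 + 1/20
Find common denominator: (20 + 15)/(15*20) = 35/300
Combined rate = 7/60 job per hour
Time together = 1 / (7/60) = 60/7 hours

60/7


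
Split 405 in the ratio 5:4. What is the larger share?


Total parts = 5 + 4 = 9
Value per part = 405 / 9 = 45
First share = 5 * 45 = 225
Second share = 4 * 45 = 180
Larger share = 225

225


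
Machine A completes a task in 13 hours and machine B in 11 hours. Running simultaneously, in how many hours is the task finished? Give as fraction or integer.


Rate of A = 1/13 job per hour
Rate of B = 1/11 job per hour
Combined rate = 1/13 + 1/11
Find common denominator: (11 + 13)/(13*11) = 24/143
Combined rate = 24/143 job per hour
Time together = 1 / (24/143) = 143/24 hours

143/24


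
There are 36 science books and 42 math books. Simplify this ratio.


Find GCD(36, 42)
GCD = 6
Divide both by 6: 36/6 = 6, 42/6 = 7
Simplified ratio = 6:7

6:7


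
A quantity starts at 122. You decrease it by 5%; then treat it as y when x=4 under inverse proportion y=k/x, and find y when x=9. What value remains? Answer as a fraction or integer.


Start with 122.
Step 1: Decrease by 5%: 122 * 95/100 = 1159/10
Step 2: Inverse prop: k = (1159/10)*4; new y = k/9 = 1159/10*4/9 = 2318/45
Final result = 2318/45

2318/45


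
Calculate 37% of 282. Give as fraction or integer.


Compute 37% of 282
Convert percentage: 37% = 37/100
Multiply: 282 * 37/100
= 10434/100
= 5217/50

5217/50


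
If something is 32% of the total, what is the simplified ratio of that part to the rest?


Part = 32%, Remainder = 68%
Ratio = 32:68
GCD(32, 68) = 4
Simplify: 8:17 = 8:17

8:17


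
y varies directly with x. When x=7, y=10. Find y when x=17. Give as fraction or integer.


Direct proportion: y = kx
Find k: k = 10/7 = 10/7
Compute y at x=17: y = 10/7 * 17
y = 170/7

170/7


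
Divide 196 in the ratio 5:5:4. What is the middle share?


Ratio = 5:5:4
Total parts = 5 + 5 + 4 = 14
Value per part = 196 / 14 = 14
First share = 5 * 14 = 70
Middle share = 5 * 14 = 70
Third share = 4 * 14 = 56

70


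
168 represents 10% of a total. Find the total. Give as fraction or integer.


Given: 168 is 10% of the whole
Set up: 168 = 10/100 * whole
whole = 168 * 100 / 10
whole = 16800 / 10
whole = 1680

1680


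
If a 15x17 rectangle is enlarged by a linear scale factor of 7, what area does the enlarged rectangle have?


Original dimensions: 15 x 17
Enlargement factor = 7
New width = 15 * 7 = 105
New height = 17 * 7 = 119
New area = 105 * 119 = 12495

12495


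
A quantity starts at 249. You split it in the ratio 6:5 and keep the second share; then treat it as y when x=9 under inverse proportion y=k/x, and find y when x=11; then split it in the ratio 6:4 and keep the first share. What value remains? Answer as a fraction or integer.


Start with 249.
Step 1: Split 6:5, second share = 249 * 5/11 = 1245/11
Step 2: Inverse prop: k = (1245/11)*9; new y = k/11 = 1245/11*9/11 = 11205/121
Step 3: Split 6:4, first share = 11205/121 * 6/10 = 6723/121
Final result = 6723/121

6723/121


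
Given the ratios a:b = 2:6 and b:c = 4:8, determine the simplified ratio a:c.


Given a:b = 2:6 and b:c = 4:8
Make b consistent. Multiply first ratio by 4: a:b = 8:24
Multiply second ratio by 6: b:c = 24:48
Now b = 24 in both, so a:b:c = 8:24:48
Therefore a:c = 8:48
Simplify by GCD: a:c = 1:6

1:6


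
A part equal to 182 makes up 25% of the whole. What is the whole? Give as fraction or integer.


Given: 182 is 25% of the whole
Set up: 182 = 25/100 * whole
whole = 182 * 100 / 25
whole = 18200 / 25
whole = 728

728


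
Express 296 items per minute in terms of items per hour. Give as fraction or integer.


Converting from per minute to per hour
Rate = 296 items per minute
Multiply by 60: 296 * 60
= 17760 items per hour

17760


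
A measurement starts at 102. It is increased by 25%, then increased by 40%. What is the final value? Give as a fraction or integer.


Start: 102
Step 1: increase by 25% => multiply by 125/100
  102 * 125/100 = 255/2
Step 2: increase by 40% => multiply by 140/100
  255/2 * 140/100 = 357/2
Final value = 357/2

357/2


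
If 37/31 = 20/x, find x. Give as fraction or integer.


Setting up: 37/31 = 20/x
Cross multiply: 37 * x = 31 * 20
37x = 620
x = 620/37
x = 620/37

620/37


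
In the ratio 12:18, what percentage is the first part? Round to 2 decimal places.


Total parts = 12 + 18 = 30
First part fraction = 12/30
Percentage = (12/30) * 100
= 0.4 * 100
= 40.00%

40.00


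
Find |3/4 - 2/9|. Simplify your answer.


Simplify: 3/4 = 3/4 and 2/9 = 2/9
Find common denominator: LCD = 36
Convert: 27/36 and 8/36
Difference = |27 - 8|/36 = 19/36
Simplified = 19/36

19/36


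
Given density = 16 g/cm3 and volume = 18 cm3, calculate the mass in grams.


Using mass = density * volume
Density = 16 g/cm3
Volume = 18 cm3
Mass = 16 * 18
= 288 g

288


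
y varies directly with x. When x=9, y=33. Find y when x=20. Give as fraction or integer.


Direct proportion: y = kx
Find k: k = 33/9 = 11/3
Compute y at x=20: y = 11/3 * 20
y = 220/3

220/3


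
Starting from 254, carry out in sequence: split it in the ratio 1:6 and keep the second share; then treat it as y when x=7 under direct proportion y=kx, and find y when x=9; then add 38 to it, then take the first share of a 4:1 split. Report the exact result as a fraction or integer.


Start with 254.
Step 1: Split 1:6, second share = 254 * 6/7 = 1524/7
Step 2: Direct prop: k = (1524/7)/7; new y = k*9 = 1524/7*9/7 = 13716/49
Step 3: Add 38: 13716/49+38=15578/49; split 4:1 first = 15578/49*4/5 = 62312/245
Final result = 62312/245

62312/245


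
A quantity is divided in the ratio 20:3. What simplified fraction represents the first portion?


Total parts = 20 + 3 = 23
First part fraction = 20/23
Simplify: 20/23 = 20/23

20/23


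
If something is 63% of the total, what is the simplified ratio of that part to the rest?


Part = 63%, Remainder = 37%
Ratio = 63:37
GCD(63, 37) = 1
Simplify: 63:37 = 63:37

63:37


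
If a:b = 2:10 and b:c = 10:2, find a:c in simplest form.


Given a:b = 2:10 and b:c = 10:2
Make b consistent. Multiply first ratio by 10: a:b = 20:100
Multiply second ratio by 10: b:c = 100:20
Now b = 100 in both, so a:b:c = 20:100:20
Therefore a:c = 20:20
Simplify by GCD: a:c = 1:1

1:1


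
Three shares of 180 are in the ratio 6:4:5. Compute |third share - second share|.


Total parts = 6 + 4 + 5 = 15
Value per part = 180 / 15 = 12
Shares: 6*12=72, 4*12=48, 5*12=60
Third share = 60, second share = 48
Difference = |60 - 48| = 12

12


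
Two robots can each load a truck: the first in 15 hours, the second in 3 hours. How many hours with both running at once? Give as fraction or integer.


Rate of A = 1/15 job per hour
Rate of B = 1/3 job per hour
Combined rate = 1/15 + 1/3
Find common denominator: (3 + 15)/(15*3) = 18/45
Combined rate = 2/5 job per hour
Time together = 1 / (2/5) = 5/2 hours

5/2


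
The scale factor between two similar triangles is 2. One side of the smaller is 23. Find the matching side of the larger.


Similar triangles have proportional sides
Scale factor = 2
Smaller side = 23
Corresponding larger side = 23 * 2
= 46

46


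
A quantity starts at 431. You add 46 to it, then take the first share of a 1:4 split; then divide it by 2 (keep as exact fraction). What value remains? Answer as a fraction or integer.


Start with 431.
Step 1: Add 46: 431+46=477; split 1:4 first = 477*1/5 = 477/5
Step 2: Divide by 2: 477/5 / 2 = 477/10
Final result = 477/10

477/10


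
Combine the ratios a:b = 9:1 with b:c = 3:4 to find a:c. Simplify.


Given a:b = 9:1 and b:c = 3:4
Make b consistent. Multiply first ratio by 3: a:b = 27:3
Multiply second ratio by 1: b:c = 3:4
Now b = 3 in both, so a:b:c = 27:3:4
Therefore a:c = 27:4
Simplify by GCD: a:c = 27:4

27:4


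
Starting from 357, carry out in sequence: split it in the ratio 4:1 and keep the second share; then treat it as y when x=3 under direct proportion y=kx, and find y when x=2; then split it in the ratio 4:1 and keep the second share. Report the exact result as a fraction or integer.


Start with 357.
Step 1: Split 4:1, second share = 357 * 1/5 = 357/5
Step 2: Direct prop: k = (357/5)/3; new y = k*2 = 357/5*2/3 = 238/5
Step 3: Split 4:1, second share = 238/5 * 1/5 = 238/25
Final result = 238/25

238/25


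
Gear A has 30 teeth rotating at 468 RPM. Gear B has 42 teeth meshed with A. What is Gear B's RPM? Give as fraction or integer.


Gear ratio: teeth_A * RPM_A = teeth_B * RPM_B
30 * 468 = 42 * RPM_B
14040 = 42 * RPM_B
RPM_B = 14040 / 42
RPM_B = 2340/7

2340/7


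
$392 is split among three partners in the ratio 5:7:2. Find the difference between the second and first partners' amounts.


Total parts = 5 + 7 + 2 = 14
Value per part = 392 / 14 = 28
Shares: 5*28=140, 7*28=196, 2*28=56
Second share = 196, first share = 140
Difference = |196 - 140| = 56

56


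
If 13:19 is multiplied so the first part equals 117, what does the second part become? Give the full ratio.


Original ratio: 13:19
First term target: 117
Scale factor = 117 / 13 = 9
Multiply second term: 19 * 9 = 171
Equivalent ratio = 117:171

117:171


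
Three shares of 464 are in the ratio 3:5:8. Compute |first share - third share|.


Total parts = 3 + 5 + 8 = 16
Value per part = 464 / 16 = 29
Shares: 3*29=87, 5*29=145, 8*29=232
First share = 87, third share = 232
Difference = |87 - 232| = 145

145


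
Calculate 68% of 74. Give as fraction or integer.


Compute 68% of 74
Convert percentage: 68% = 68/100
Multiply: 74 * 68/100
= 5032/100
= 1258/25

1258/25


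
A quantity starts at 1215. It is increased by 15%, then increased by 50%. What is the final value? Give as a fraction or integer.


Start: 1215
Step 1: increase by 15% => multiply by 115/100
  1215 * 115/100 = 5589/4
Step 2: increase by 50% => multiply by 150/100
  5589/4 * 150/100 = 16767/8
Final value = 16767/8

16767/8


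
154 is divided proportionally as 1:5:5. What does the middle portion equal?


Ratio = 1:5:5
Total parts = 1 + 5 + 5 = 11
Value per part = 154 / 11 = 14
First share = 1 * 14 = 14
Middle share = 5 * 14 = 70
Third share = 5 * 14 = 70

70


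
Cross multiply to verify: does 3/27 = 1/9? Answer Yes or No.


Cross multiply to check 3/27 = 1/9
Left cross product: 3 * 9 = 27
Right cross product: 27 * 1 = 27
27 = 27
Equal, so proportions match => Yes

Yes


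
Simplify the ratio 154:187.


Find GCD(154, 187)
GCD = 11
Divide both by 11: 154/11 = 14, 187/11 = 17
Simplified ratio = 14:17

14:17


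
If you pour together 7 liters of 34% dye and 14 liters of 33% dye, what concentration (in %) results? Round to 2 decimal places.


Solute in mixture 1 = 34% of 7 L = 7*34/100 = 119/50 L
Solute in mixture 2 = 33% of 14 L = 14*33/100 = 231/50 L
Total solute = 119/50 + 231/50 = 7 L
Total volume = 7 + 14 = 21 L
Final concentration = 7/21 * 100 = 33.33%

33.33


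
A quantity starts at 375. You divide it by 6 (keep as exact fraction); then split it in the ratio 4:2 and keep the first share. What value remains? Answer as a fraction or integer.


Start with 375.
Step 1: Divide by 6: 375 / 6 = 125/2
Step 2: Split 4:2, first share = 125/2 * 4/6 = 125/3
Final result = 125/3

125/3


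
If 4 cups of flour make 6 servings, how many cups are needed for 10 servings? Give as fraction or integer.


Original: 4 cups for 6 servings
Target servings = 10
Scaling factor = 10/6
New amount = 4 * 10/6
= 40/6
= 20/3 cups

20/3


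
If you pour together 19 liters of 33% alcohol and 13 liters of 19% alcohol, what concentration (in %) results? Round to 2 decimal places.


Solute in mixture 1 = 33% of 19 L = 19*33/100 = 627/100 L
Solute in mixture 2 = 19% of 13 L = 13*19/100 = 247/100 L
Total solute = 627/100 + 247/100 = 437/50 L
Total volume = 19 + 13 = 32 L
Final concentration = 437/50/32 * 100 = 27.31%

27.31


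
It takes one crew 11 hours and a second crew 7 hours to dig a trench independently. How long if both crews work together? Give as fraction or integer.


Rate of A = 1/11 job per hour
Rate of B = 1/7 job per hour
Combined rate = 1/11 + 1/7
Find common denominator: (7 + 11)/(11*7) = 18/77
Combined rate = 18/77 job per hour
Time together = 1 / (18/77) = 77/18 hours

77/18


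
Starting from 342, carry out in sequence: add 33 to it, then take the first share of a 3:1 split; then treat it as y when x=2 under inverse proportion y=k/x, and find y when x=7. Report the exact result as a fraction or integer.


Start with 342.
Step 1: Add 33: 342+33=375; split 3:1 first = 375*3/4 = 1125/4
Step 2: Inverse prop: k = (1125/4)*2; new y = k/7 = 1125/4*2/7 = 1125/14
Final result = 1125/14

1125/14


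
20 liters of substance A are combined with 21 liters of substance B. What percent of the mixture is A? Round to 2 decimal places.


Volume of A = 20 L
Volume of B = 21 L
Total volume = 20 + 21 = 41 L
Percentage of A = (20/41) * 100
= 48.78%

48.78


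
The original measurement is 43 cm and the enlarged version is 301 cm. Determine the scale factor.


Original length = 43 cm
Scaled length = 301 cm
Scale factor = 301 / 43
= 7

7


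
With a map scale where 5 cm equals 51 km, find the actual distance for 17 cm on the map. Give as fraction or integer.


Map scale: 5 cm = 51 km
Measured distance on map = 17 cm
Set up proportion: 17 * 51 / 5
= 867 / 5
= 867/5 km

867/5


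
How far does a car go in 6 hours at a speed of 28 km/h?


Using distance = speed * time
Speed = 28 km/h
Time = 6 hours
Distance = 28 * 6
= 168 km

168


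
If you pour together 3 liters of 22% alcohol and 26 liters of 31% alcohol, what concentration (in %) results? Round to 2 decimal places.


Solute in mixture 1 = 22% of 3 L = 3*22/100 = 33/50 L
Solute in mixture 2 = 31% of 26 L = 26*31/100 = 403/50 L
Total solute = 33/50 + 403/50 = 218/25 L
Total volume = 3 + 26 = 29 L
Final concentration = 218/25/29 * 100 = 30.07%

30.07


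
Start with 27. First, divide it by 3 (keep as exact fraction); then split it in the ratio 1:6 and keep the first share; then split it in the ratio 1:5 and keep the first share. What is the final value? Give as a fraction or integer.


Start with 27.
Step 1: Divide by 3: 27 / 3 = 9
Step 2: Split 1:6, first share = 9 * 1/7 = 9/7
Step 3: Split 1:5, first share = 9/7 * 1/6 = 3/14
Final result = 3/14

3/14


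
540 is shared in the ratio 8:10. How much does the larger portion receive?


Total parts = 8 + 10 = 18
Value per part = 540 / 18 = 30
First share = 8 * 30 = 240
Second share = 10 * 30 = 300
Larger share = 300

300


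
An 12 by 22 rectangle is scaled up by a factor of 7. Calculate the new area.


Original dimensions: 12 x 22
Enlargement factor = 7
New width = 12 * 7 = 84
New height = 22 * 7 = 154
New area = 84 * 154 = 12936

12936


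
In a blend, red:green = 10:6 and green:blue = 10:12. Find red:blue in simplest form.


Given a:b = 10:6 and b:c = 10:12
Make b consistent. Multiply first ratio by 10: a:b = 100:60
Multiply second ratio by 6: b:c = 60:72
Now b = 60 in both, so a:b:c = 100:60:72
Therefore a:c = 100:72
Simplify by GCD: a:c = 25:18

25:18


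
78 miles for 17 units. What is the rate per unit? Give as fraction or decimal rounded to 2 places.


Total miles = 78
Number of units = 17
Unit rate = 78 / 17
= 4.59 miles per unit

4.59


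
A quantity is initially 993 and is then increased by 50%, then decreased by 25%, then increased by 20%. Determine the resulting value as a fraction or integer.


Start: 993
Step 1: increase by 50% => multiply by 150/100
  993 * 150/100 = 2979/2
Step 2: decrease by 25% => multiply by 75/100
  2979/2 * 75/100 = 8937/8
Step 3: increase by 20% => multiply by 120/100
  8937/8 * 120/100 = 26811/20
Final value = 26811/20

26811/20


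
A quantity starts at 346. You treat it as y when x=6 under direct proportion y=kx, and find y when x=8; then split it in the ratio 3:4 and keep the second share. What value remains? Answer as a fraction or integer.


Start with 346.
Step 1: Direct prop: k = (346)/6; new y = k*8 = 346*8/6 = 1384/3
Step 2: Split 3:4, second share = 1384/3 * 4/7 = 5536/21
Final result = 5536/21

5536/21


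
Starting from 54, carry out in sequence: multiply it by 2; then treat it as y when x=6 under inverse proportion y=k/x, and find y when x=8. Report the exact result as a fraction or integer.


Start with 54.
Step 1: Multiply by 2: 54 * 2 = 108
Step 2: Inverse prop: k = (108)*6; new y = k/8 = 108*6/8 = 81
Final result = 81

81


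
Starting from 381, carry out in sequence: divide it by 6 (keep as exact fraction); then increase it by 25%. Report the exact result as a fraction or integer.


Start with 381.
Step 1: Divide by 6: 381 / 6 = 127/2
Step 2: Increase by 25%: 127/2 * 125/100 = 635/8
Final result = 635/8

635/8


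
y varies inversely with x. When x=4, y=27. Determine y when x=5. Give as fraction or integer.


Inverse proportion: y = k/x
Find k: k = 4 * 27 = 108
Compute y at x=5: y = 108/5
y = 108/5

108/5


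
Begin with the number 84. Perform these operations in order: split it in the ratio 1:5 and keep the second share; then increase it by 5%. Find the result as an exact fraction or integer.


Start with 84.
Step 1: Split 1:5, second share = 84 * 5/6 = 70
Step 2: Increase by 5%: 70 * 105/100 = 147/2
Final result = 147/2

147/2


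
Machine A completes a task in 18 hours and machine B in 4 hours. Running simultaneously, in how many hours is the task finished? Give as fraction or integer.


Rate of A = 1/18 job per hour
Rate of B = 1/4 job per hour
Combined rate = 1/18 + 1/4
Find common denominator: (4 + 18)/(18*4) = 22/72
Combined rate = 11/36 job per hour
Time together = 1 / (11/36) = 36/11 hours

36/11


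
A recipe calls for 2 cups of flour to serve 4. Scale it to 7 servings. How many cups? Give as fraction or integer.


Original: 2 cups for 4 servings
Target servings = 7
Scaling factor = 7/4
New amount = 2 * 7/4
= 14/4
= 7/2 cups

7/2


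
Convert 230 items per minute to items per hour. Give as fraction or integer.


Converting from per minute to per hour
Rate = 230 items per minute
Multiply by 60: 230 * 60
= 13800 items per hour

13800


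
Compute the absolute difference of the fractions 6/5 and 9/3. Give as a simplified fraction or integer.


Simplify: 6/5 = 6/5 and 9/3 = 3
Find common denominator: LCD = 5
Convert: 6/5 and 15/5
Difference = |6 - 15|/5 = 9/5
Simplified = 9/5

9/5


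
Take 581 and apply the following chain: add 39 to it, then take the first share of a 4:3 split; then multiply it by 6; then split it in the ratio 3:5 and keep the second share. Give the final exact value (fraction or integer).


Start with 581.
Step 1: Add 39: 581+39=620; split 4:3 first = 620*4/7 = 2480/7
Step 2: Multiply by 6: 2480/7 * 6 = 14880/7
Step 3: Split 3:5, second share = 14880/7 * 5/8 = 9300/7
Final result = 9300/7

9300/7


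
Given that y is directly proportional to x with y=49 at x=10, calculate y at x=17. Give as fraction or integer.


Direct proportion: y = kx
Find k: k = 49/10 = 49/10
Compute y at x=17: y = 49/10 * 17
y = 833/10

833/10


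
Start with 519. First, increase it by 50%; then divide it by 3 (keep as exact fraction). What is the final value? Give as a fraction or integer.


Start with 519.
Step 1: Increase by 50%: 519 * 150/100 = 1557/2
Step 2: Divide by 3: 1557/2 / 3 = 519/2
Final result = 519/2

519/2


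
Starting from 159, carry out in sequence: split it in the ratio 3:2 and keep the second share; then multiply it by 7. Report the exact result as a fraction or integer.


Start with 159.
Step 1: Split 3:2, second share = 159 * 2/5 = 318/5
Step 2: Multiply by 7: 318/5 * 7 = 2226/5
Final result = 2226/5

2226/5


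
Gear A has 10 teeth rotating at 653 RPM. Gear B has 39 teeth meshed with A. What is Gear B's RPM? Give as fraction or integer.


Gear ratio: teeth_A * RPM_A = teeth_B * RPM_B
10 * 653 = 39 * RPM_B
6530 = 39 * RPM_B
RPM_B = 6530 / 39
RPM_B = 6530/39

6530/39


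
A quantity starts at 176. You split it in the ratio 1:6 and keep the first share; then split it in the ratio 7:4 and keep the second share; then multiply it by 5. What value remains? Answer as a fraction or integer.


Start with 176.
Step 1: Split 1:6, first share = 176 * 1/7 = 176/7
Step 2: Split 7:4, second share = 176/7 * 4/11 = 64/7
Step 3: Multiply by 5: 64/7 * 5 = 320/7
Final result = 320/7

320/7


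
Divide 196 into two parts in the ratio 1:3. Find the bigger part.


Total parts = 1 + 3 = 4
Value per part = 196 / 4 = 49
First share = 1 * 49 = 49
Second share = 3 * 49 = 147
Larger share = 147

147


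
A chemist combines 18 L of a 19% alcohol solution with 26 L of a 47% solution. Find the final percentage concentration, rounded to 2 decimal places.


Solute in mixture 1 = 19% of 18 L = 18*19/100 = 171/50 L
Solute in mixture 2 = 47% of 26 L = 26*47/100 = 611/50 L
Total solute = 171/50 + 611/50 = 391/25 L
Total volume = 18 + 26 = 44 L
Final concentration = 391/25/44 * 100 = 35.55%

35.55


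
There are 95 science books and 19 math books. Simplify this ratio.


Find GCD(95, 19)
GCD = 19
Divide both by 19: 95/19 = 5, 19/19 = 1
Simplified ratio = 5:1

5:1


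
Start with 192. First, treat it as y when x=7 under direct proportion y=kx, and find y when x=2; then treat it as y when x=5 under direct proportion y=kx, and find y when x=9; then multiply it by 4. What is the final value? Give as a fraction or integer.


Start with 192.
Step 1: Direct prop: k = (192)/7; new y = k*2 = 192*2/7 = 384/7
Step 2: Direct prop: k = (384/7)/5; new y = k*9 = 384/7*9/5 = 3456/35
Step 3: Multiply by 4: 3456/35 * 4 = 13824/35
Final result = 13824/35

13824/35


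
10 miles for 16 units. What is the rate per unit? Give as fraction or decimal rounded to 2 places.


Total miles = 10
Number of units = 16
Unit rate = 10 / 16
= 0.63 miles per unit

0.63


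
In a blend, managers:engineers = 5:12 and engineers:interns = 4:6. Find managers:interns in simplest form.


Given a:b = 5:12 and b:c = 4:6
Make b consistent. Multiply first ratio by 4: a:b = 20:48
Multiply second ratio by 12: b:c = 48:72
Now b = 48 in both, so a:b:c = 20:48:72
Therefore a:c = 20:72
Simplify by GCD: a:c = 5:18

5:18


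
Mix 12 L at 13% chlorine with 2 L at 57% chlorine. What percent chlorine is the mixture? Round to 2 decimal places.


Solute in mixture 1 = 13% of 12 L = 12*13/100 = 39/25 L
Solute in mixture 2 = 57% of 2 L = 2*57/100 = 57/50 L
Total solute = 39/25 + 57/50 = 27/10 L
Total volume = 12 + 2 = 14 L
Final concentration = 27/10/14 * 100 = 19.29%

19.29


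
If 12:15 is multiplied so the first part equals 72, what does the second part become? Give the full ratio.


Original ratio: 12:15
First term target: 72
Scale factor = 72 / 12 = 6
Multiply second term: 15 * 6 = 90
Equivalent ratio = 72:90

72:90


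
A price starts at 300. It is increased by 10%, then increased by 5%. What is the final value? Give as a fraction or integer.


Start: 300
Step 1: increase by 10% => multiply by 110/100
  300 * 110/100 = 330
Step 2: increase by 5% => multiply by 105/100
  330 * 105/100 = 693/2
Final value = 693/2

693/2


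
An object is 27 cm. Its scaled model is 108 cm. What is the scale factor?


Original length = 27 cm
Scaled length = 108 cm
Scale factor = 108 / 27
= 4

4


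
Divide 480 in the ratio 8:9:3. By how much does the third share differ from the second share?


Total parts = 8 + 9 + 3 = 20
Value per part = 480 / 20 = 24
Shares: 8*24=192, 9*24=216, 3*24=72
Third share = 72, second share = 216
Difference = |72 - 216| = 144

144


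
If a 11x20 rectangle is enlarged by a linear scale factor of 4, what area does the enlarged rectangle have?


Original dimensions: 11 x 20
Enlargement factor = 4
New width = 11 * 4 = 44
New height = 20 * 4 = 80
New area = 44 * 80 = 3520

3520


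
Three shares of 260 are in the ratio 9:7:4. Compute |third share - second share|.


Total parts = 9 + 7 + 4 = 20
Value per part = 260 / 20 = 13
Shares: 9*13=117, 7*13=91, 4*13=52
Third share = 52, second share = 91
Difference = |52 - 91| = 39

39


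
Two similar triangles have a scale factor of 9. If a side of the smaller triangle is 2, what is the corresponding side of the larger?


Similar triangles have proportional sides
Scale factor = 9
Smaller side = 2
Corresponding larger side = 2 * 9
= 18

18


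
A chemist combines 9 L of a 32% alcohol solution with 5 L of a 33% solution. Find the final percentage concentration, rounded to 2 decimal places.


Solute in mixture 1 = 32% of 9 L = 9*32/100 = 72/25 L
Solute in mixture 2 = 33% of 5 L = 5*33/100 = 33/20 L
Total solute = 72/25 + 33/20 = 453/100 L
Total volume = 9 + 5 = 14 L
Final concentration = 453/100/14 * 100 = 32.36%

32.36


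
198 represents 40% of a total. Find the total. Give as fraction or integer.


Given: 198 is 40% of the whole
Set up: 198 = 40/100 * whole
whole = 198 * 100 / 40
whole = 19800 / 40
whole = 495

495


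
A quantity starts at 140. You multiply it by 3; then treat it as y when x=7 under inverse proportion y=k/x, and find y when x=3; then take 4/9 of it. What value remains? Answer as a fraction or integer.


Start with 140.
Step 1: Multiply by 3: 140 * 3 = 420
Step 2: Inverse prop: k = (420)*7; new y = k/3 = 420*7/3 = 980
Step 3: Take 4/9: 980 * 4/9 = 3920/9
Final result = 3920/9

3920/9


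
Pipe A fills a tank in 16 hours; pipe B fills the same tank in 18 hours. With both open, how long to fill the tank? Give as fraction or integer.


Rate of A = 1/16 job per hour
Rate of B = 1/18 job per hour
Combined rate = 1/16 + 1/18
Find common denominator: (18 + 16)/(16*18) = 34/288
Combined rate = 17/144 job per hour
Time together = 1 / (17/144) = 144/17 hours

144/17


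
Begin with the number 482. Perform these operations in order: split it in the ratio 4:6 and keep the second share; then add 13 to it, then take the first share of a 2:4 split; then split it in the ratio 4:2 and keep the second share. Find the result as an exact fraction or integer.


Start with 482.
Step 1: Split 4:6, second share = 482 * 6/10 = 1446/5
Step 2: Add 13: 1446/5+13=1511/5; split 2:4 first = 1511/5*2/6 = 1511/15
Step 3: Split 4:2, second share = 1511/15 * 2/6 = 1511/45
Final result = 1511/45

1511/45


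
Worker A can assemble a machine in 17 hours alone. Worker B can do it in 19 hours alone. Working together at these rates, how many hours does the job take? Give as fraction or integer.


Rate of A = 1/17 job per hour
Rate of B = 1/19 job per hour
Combined rate = 1/17 + 1/19
Find common denominator: (19 + 17)/(17*19) = 36/323
Combined rate = 36/323 job per hour
Time together = 1 / (36/323) = 323/36 hours

323/36


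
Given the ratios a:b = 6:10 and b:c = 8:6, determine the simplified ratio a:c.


Given a:b = 6:10 and b:c = 8:6
Make b consistent. Multiply first ratio by 8: a:b = 48:80
Multiply second ratio by 10: b:c = 80:60
Now b = 80 in both, so a:b:c = 48:80:60
Therefore a:c = 48:60
Simplify by GCD: a:c = 4:5

4:5


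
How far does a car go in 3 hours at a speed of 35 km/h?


Using distance = speed * time
Speed = 35 km/h
Time = 3 hours
Distance = 35 * 3
= 105 km

105


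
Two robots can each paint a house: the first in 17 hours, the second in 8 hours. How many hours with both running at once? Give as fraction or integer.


Rate of A = 1/17 job per hour
Rate of B = 1/8 job per hour
Combined rate = 1/17 + 1/8
Find common denominator: (8 + 17)/(17*8) = 25/136
Combined rate = 25/136 job per hour
Time together = 1 / (25/136) = 136/25 hours

136/25


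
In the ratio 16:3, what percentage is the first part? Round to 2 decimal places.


Total parts = 16 + 3 = 19
First part fraction = 16/19
Percentage = (16/19) * 100
= 0.842105 * 100
= 84.21%

84.21


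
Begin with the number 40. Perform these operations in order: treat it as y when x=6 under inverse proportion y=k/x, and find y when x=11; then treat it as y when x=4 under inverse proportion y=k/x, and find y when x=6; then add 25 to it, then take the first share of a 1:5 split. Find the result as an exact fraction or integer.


Start with 40.
Step 1: Inverse prop: k = (40)*6; new y = k/11 = 40*6/11 = 240/11
Step 2: Inverse prop: k = (240/11)*4; new y = k/6 = 240/11*4/6 = 160/11
Step 3: Add 25: 160/11+25=435/11; split 1:5 first = 435/11*1/6 = 145/22
Final result = 145/22

145/22


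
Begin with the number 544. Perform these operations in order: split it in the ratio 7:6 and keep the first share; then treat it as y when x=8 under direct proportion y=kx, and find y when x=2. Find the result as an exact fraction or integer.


Start with 544.
Step 1: Split 7:6, first share = 544 * 7/13 = 3808/13
Step 2: Direct prop: k = (3808/13)/8; new y = k*2 = 3808/13*2/8 = 952/13
Final result = 952/13

952/13


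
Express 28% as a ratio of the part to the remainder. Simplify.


Part = 28%, Remainder = 72%
Ratio = 28:72
GCD(28, 72) = 4
Simplify: 7:18 = 7:18

7:18


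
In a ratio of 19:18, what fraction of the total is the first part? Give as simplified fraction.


Total parts = 19 + 18 = 37
First part fraction = 19/37
Simplify: 19/37 = 19/37

19/37


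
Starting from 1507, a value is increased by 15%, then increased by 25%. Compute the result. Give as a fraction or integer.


Start: 1507
Step 1: increase by 15% => multiply by 115/100
  1507 * 115/100 = 34661/20
Step 2: increase by 25% => multiply by 125/100
  34661/20 * 125/100 = 34661/16
Final value = 34661/16

34661/16
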